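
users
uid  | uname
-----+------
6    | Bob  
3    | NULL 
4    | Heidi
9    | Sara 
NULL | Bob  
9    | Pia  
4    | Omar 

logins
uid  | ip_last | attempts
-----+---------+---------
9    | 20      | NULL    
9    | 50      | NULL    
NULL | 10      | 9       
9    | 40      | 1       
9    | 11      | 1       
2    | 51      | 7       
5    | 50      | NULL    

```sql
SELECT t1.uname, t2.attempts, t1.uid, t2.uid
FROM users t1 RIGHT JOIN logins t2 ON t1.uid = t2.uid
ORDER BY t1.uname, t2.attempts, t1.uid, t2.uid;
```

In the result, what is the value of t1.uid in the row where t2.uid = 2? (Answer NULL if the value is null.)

NULL

RIGHT JOIN keeps every row from `logins`; unmatched rows get NULL for `users`'s columns.
Matching on t1.uid = t2.uid. A NULL in a compared column never satisfies the condition.
- t1 (uid=6) has no partner in t2.
- t1 (uid=3) has no partner in t2.
- t1 (uid=4) has no partner in t2.
- t1 (uid=9) pairs with 4 row(s) of t2.
- t1 (uid=NULL) has no partner in t2.
- t1 (uid=9) pairs with 4 row(s) of t2.
- t1 (uid=4) has no partner in t2.
- plus 3 unmatched t2 row(s), each kept with NULL t1 columns.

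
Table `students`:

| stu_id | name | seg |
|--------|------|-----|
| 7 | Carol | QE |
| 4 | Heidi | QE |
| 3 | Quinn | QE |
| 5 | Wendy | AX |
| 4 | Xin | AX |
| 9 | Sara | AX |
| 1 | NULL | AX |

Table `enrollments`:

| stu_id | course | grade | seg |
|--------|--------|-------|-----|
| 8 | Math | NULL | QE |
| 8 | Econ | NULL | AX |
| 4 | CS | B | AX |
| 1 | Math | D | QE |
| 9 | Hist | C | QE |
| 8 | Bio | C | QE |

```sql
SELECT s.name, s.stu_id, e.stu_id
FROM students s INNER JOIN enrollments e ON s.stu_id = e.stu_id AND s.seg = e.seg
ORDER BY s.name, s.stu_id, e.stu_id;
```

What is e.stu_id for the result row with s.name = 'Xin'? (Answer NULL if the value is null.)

4

INNER JOIN keeps only pairs where the ON condition holds.
Matching on s.stu_id = e.stu_id AND s.seg = e.seg.
- s[0] stu_id=7, seg=QE → no match; dropped.
- s[1] stu_id=4, seg=QE → no match; dropped.
- s[2] stu_id=3, seg=QE → no match; dropped.
- s[3] stu_id=5, seg=AX → no match; dropped.
- s[4] stu_id=4, seg=AX → 1 match(es) in e → 1 row(s).
- s[5] stu_id=9, seg=AX → no match; dropped.
- s[6] stu_id=1, seg=AX → no match; dropped.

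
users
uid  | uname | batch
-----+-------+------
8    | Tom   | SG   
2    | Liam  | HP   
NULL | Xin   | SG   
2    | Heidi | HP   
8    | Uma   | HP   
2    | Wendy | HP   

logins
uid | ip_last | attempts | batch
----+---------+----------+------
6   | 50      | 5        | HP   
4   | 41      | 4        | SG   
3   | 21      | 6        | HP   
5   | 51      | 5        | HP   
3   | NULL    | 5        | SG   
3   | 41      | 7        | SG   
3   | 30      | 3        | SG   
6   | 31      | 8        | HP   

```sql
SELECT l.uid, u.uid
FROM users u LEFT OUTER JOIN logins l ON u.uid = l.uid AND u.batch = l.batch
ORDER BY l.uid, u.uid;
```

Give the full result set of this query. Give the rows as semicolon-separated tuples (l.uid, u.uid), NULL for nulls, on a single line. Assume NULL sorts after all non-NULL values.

(NULL, 2); (NULL, 2); (NULL, 2); (NULL, 8); (NULL, 8); (NULL, NULL)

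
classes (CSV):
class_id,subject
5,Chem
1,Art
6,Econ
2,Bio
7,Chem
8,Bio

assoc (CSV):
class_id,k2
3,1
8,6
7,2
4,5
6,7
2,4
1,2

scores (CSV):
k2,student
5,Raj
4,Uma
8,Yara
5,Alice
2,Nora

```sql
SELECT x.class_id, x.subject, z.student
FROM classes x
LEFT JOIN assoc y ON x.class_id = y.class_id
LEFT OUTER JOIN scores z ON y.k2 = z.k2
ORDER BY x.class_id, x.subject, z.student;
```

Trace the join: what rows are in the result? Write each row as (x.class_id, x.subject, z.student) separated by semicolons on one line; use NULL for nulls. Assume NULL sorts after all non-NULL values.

(1, Art, Nora); (2, Bio, Uma); (5, Chem, NULL); (6, Econ, NULL); (7, Chem, Nora); (8, Bio, NULL)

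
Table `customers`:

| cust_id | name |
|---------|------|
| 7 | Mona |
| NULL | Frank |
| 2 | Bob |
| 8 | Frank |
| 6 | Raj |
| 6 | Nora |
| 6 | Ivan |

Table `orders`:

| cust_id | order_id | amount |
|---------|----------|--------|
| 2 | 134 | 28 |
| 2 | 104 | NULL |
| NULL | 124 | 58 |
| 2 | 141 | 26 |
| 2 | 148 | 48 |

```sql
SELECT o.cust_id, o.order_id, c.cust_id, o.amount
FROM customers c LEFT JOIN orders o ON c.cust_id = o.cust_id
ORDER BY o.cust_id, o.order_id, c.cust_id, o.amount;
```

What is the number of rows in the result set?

10

LEFT JOIN keeps every row from `customers`; unmatched rows get NULL for `orders`'s columns.
Matching on c.cust_id = o.cust_id. A NULL in a compared column never satisfies the condition.
- c[0] cust_id=7 → no match; kept with NULLs on the o side.
- c[1] cust_id=NULL → no match; kept with NULLs on the o side.
- c[2] cust_id=2 → 4 match(es) in o → 4 row(s).
- c[3] cust_id=8 → no match; kept with NULLs on the o side.
- c[4] cust_id=6 → no match; kept with NULLs on the o side.
- c[5] cust_id=6 → no match; kept with NULLs on the o side.
- c[6] cust_id=6 → no match; kept with NULLs on the o side.
Total: 4 matched + 6 padded = 10 rows.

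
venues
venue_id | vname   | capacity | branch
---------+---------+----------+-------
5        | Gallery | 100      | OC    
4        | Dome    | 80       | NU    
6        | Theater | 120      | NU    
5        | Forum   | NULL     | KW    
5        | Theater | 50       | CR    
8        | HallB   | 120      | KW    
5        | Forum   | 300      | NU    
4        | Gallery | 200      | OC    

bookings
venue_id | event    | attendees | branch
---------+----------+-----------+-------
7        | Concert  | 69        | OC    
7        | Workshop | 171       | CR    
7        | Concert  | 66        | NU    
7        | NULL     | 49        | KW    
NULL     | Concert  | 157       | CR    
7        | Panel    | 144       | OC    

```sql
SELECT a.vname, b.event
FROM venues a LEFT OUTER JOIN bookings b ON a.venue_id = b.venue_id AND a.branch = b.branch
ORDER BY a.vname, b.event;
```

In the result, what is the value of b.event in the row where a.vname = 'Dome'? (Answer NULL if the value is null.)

NULL

LEFT JOIN keeps every row from `venues`; unmatched rows get NULL for `bookings`'s columns.
Matching on a.venue_id = b.venue_id AND a.branch = b.branch. A NULL in a compared column never satisfies the condition.
- venue_id=5, branch=OC: no b row matches, row kept with b columns NULL.
- venue_id=4, branch=NU: no b row matches, row kept with b columns NULL.
- venue_id=6, branch=NU: no b row matches, row kept with b columns NULL.
- venue_id=5, branch=KW: no b row matches, row kept with b columns NULL.
- venue_id=5, branch=CR: no b row matches, row kept with b columns NULL.
- venue_id=8, branch=KW: no b row matches, row kept with b columns NULL.
- venue_id=5, branch=NU: no b row matches, row kept with b columns NULL.
- venue_id=4, branch=OC: no b row matches, row kept with b columns NULL.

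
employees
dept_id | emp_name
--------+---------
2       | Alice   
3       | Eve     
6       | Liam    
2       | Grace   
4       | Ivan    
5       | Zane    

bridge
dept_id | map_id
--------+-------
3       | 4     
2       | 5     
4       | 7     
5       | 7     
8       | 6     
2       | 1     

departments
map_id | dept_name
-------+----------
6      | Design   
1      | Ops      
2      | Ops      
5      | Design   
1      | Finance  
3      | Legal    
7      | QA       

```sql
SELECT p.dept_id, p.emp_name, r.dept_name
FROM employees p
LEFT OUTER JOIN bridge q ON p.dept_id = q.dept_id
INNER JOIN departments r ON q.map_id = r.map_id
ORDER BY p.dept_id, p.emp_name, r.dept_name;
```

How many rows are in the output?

Step 1 — p LEFT JOIN q on dept_id → 8 row(s).
Then INNER JOIN `departments r` on map_id: keep only rows whose q.map_id appears in r.
Result: 8 row(s).

8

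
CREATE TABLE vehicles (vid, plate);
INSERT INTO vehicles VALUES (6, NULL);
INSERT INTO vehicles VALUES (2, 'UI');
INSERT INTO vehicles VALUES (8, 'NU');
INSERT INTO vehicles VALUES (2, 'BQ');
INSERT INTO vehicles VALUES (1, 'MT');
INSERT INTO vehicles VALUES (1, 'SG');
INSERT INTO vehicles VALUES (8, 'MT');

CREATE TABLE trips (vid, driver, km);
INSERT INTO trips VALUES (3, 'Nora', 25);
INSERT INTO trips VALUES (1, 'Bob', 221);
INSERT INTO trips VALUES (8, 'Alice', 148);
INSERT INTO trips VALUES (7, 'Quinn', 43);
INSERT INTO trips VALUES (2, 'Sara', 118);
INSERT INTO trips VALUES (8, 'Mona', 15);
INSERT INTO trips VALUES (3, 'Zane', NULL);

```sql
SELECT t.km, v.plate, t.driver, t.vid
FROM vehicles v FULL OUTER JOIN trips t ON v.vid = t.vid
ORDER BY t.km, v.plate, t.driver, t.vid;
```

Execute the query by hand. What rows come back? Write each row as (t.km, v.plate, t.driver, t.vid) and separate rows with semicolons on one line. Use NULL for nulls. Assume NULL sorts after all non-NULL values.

(15, MT, Mona, 8); (15, NU, Mona, 8); (25, NULL, Nora, 3); (43, NULL, Quinn, 7); (118, BQ, Sara, 2); (118, UI, Sara, 2); (148, MT, Alice, 8); (148, NU, Alice, 8); (221, MT, Bob, 1); (221, SG, Bob, 1); (NULL, NULL, Zane, 3); (NULL, NULL, NULL, NULL)

FULL OUTER JOIN keeps every row from both sides; unmatched rows get NULL for the other side's columns.
Matching on v.vid = t.vid.
Matched pairs: 8; unmatched v rows kept: 1; unmatched t rows kept: 3.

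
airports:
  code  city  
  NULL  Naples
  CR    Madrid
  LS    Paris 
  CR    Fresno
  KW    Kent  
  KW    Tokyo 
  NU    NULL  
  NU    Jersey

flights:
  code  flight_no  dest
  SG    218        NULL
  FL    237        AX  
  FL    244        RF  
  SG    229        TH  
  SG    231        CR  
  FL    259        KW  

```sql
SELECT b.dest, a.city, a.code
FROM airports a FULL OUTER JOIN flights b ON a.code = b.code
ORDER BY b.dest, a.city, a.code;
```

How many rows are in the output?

14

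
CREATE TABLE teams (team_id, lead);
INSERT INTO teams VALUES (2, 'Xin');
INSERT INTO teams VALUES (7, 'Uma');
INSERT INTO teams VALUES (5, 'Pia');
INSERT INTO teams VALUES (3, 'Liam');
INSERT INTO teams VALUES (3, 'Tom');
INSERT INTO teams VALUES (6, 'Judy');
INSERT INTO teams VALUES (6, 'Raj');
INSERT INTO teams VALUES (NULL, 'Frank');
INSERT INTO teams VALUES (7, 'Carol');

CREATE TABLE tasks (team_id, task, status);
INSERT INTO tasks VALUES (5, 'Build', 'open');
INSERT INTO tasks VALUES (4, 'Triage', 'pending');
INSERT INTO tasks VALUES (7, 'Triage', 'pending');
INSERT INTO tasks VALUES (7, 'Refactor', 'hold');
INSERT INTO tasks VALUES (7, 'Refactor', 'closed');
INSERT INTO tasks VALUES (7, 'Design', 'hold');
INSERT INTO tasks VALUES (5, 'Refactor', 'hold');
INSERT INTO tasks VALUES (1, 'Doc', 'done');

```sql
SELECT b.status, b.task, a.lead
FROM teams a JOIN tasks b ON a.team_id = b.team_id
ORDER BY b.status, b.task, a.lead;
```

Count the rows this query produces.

10

INNER JOIN keeps only pairs where the ON condition holds.
Matching on a.team_id = b.team_id. A NULL in a compared column never satisfies the condition.
- a[0] team_id=2 → no match; dropped.
- a[1] team_id=7 → 4 match(es) in b → 4 row(s).
- a[2] team_id=5 → 2 match(es) in b → 2 row(s).
- a[3] team_id=3 → no match; dropped.
- a[4] team_id=3 → no match; dropped.
- a[5] team_id=6 → no match; dropped.
- a[6] team_id=6 → no match; dropped.
- a[7] team_id=NULL → no match; dropped.
- a[8] team_id=7 → 4 match(es) in b → 4 row(s).
Total: 10 rows.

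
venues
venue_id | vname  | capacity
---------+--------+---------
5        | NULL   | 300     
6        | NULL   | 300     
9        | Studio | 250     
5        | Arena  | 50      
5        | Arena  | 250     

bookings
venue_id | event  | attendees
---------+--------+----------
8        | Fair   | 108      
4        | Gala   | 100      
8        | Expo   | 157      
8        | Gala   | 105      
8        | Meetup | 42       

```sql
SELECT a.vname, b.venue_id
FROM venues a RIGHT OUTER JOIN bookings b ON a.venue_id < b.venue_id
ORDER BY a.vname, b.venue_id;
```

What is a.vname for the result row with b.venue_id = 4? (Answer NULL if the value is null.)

NULL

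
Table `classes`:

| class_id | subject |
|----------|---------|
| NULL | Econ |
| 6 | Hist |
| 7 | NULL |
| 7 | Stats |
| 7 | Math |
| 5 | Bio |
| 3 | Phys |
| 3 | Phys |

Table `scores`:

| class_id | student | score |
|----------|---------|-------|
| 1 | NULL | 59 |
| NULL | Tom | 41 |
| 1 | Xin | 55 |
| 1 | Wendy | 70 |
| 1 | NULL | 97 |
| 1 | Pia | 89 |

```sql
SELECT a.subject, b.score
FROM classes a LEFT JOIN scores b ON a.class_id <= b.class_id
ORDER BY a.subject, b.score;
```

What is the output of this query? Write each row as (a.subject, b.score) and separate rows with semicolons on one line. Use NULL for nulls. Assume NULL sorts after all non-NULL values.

LEFT JOIN keeps every row from `classes`; unmatched rows get NULL for `scores`'s columns.
Matching on a.class_id <= b.class_id. A NULL in a compared column never satisfies the condition.
- a row (class_id=NULL): no match → kept, b columns NULL.
- a row (class_id=6): no match → kept, b columns NULL.
- a row (class_id=7): no match → kept, b columns NULL.
- a row (class_id=7): no match → kept, b columns NULL.
- a row (class_id=7): no match → kept, b columns NULL.
- a row (class_id=5): no match → kept, b columns NULL.
- a row (class_id=3): no match → kept, b columns NULL.
- a row (class_id=3): no match → kept, b columns NULL.
After projecting and ordering:
a.subject | b.score
Bio | NULL
Econ | NULL
Hist | NULL
Math | NULL
Phys | NULL
Phys | NULL
Stats | NULL
NULL | NULL

(Bio, NULL); (Econ, NULL); (Hist, NULL); (Math, NULL); (Phys, NULL); (Phys, NULL); (Stats, NULL); (NULL, NULL)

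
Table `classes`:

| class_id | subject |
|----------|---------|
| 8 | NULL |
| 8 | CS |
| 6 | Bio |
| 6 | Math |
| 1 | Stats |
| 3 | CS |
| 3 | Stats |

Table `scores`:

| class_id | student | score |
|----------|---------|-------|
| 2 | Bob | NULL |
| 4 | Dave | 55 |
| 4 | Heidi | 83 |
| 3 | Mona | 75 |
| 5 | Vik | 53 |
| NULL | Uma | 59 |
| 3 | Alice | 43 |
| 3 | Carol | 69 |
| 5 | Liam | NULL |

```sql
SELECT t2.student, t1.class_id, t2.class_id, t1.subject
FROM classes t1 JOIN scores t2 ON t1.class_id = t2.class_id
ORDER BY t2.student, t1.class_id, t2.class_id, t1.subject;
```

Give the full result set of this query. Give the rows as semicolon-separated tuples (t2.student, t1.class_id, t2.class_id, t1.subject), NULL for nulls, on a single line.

(Alice, 3, 3, CS); (Alice, 3, 3, Stats); (Carol, 3, 3, CS); (Carol, 3, 3, Stats); (Mona, 3, 3, CS); (Mona, 3, 3, Stats)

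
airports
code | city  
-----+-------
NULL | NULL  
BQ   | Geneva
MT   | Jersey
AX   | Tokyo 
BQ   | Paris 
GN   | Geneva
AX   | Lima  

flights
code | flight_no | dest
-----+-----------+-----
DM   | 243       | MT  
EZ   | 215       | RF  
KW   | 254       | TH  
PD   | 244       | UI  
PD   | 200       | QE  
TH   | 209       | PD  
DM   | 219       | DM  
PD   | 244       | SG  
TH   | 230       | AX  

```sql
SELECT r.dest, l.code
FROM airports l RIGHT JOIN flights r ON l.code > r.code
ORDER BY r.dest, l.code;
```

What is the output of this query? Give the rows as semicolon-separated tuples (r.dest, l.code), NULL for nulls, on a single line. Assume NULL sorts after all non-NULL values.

(AX, NULL); (DM, GN); (DM, MT); (MT, GN); (MT, MT); (PD, NULL); (QE, NULL); (RF, GN); (RF, MT); (SG, NULL); (TH, MT); (UI, NULL)

RIGHT JOIN keeps every row from `flights`; unmatched rows get NULL for `airports`'s columns.
Matching on l.code > r.code. A NULL in a compared column never satisfies the condition.
Matched pairs: 7; unmatched r rows kept: 5.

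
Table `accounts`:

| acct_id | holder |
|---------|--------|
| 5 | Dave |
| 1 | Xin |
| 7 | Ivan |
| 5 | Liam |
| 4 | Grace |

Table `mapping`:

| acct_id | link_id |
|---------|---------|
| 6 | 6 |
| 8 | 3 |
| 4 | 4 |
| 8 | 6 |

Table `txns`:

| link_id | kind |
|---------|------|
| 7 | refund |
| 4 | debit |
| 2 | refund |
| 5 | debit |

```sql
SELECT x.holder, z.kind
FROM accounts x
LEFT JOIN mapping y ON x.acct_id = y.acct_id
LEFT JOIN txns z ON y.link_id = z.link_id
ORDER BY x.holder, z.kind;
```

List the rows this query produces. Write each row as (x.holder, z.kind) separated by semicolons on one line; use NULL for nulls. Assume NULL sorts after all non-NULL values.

(Dave, NULL); (Grace, debit); (Ivan, NULL); (Liam, NULL); (Xin, NULL)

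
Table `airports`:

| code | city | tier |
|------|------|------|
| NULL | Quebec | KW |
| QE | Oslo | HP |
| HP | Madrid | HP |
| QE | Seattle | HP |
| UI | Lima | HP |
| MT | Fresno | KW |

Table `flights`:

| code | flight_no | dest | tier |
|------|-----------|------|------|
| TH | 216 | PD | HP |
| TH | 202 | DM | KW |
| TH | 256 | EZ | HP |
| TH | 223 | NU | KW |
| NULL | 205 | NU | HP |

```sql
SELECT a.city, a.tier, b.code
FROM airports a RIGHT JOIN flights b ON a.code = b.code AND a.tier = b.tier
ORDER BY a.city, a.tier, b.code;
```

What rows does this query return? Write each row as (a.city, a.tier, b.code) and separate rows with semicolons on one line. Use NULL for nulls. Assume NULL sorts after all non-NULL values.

(NULL, NULL, TH); (NULL, NULL, TH); (NULL, NULL, TH); (NULL, NULL, TH); (NULL, NULL, NULL)

RIGHT JOIN keeps every row from `flights`; unmatched rows get NULL for `airports`'s columns.
Matching on a.code = b.code AND a.tier = b.tier. A NULL in a compared column never satisfies the condition.
Matched pairs: 0; unmatched b rows kept: 5.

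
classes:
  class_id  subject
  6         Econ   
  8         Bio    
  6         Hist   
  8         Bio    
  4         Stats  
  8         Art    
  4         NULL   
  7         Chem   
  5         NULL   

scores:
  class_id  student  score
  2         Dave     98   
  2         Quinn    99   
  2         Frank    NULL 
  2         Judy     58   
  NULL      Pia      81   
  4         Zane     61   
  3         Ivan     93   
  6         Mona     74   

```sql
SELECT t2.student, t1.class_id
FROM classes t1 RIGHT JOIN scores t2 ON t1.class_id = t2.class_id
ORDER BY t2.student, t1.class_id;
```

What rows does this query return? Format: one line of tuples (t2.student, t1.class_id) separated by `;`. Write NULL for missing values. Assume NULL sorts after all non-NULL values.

RIGHT JOIN keeps every row from `scores`; unmatched rows get NULL for `classes`'s columns.
Matching on t1.class_id = t2.class_id. A NULL in a compared column never satisfies the condition.
Matched pairs: 4; unmatched t2 rows kept: 6.

(Dave, NULL); (Frank, NULL); (Ivan, NULL); (Judy, NULL); (Mona, 6); (Mona, 6); (Pia, NULL); (Quinn, NULL); (Zane, 4); (Zane, 4)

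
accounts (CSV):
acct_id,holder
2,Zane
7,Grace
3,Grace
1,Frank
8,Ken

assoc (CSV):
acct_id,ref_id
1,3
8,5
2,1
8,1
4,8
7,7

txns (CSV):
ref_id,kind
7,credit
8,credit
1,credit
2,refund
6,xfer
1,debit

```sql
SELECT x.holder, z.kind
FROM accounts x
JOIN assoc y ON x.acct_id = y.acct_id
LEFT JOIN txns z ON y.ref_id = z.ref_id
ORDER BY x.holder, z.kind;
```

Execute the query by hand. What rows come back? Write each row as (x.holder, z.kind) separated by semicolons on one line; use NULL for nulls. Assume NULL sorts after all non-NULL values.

(Frank, NULL); (Grace, credit); (Ken, credit); (Ken, debit); (Ken, NULL); (Zane, credit); (Zane, debit)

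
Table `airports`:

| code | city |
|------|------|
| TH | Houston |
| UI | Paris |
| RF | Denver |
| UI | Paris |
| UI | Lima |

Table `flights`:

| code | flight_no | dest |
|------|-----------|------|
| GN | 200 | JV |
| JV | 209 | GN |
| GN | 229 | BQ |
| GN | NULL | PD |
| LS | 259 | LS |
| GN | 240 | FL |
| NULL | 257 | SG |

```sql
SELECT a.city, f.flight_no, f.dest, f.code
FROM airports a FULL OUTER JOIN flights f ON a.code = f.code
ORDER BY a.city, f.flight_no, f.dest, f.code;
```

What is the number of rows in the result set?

FULL OUTER JOIN keeps every row from both sides; unmatched rows get NULL for the other side's columns.
Matching on a.code = f.code. A NULL in a compared column never satisfies the condition.
- a[0] code=TH → no match; kept with NULLs on the f side.
- a[1] code=UI → no match; kept with NULLs on the f side.
- a[2] code=RF → no match; kept with NULLs on the f side.
- a[3] code=UI → no match; kept with NULLs on the f side.
- a[4] code=UI → no match; kept with NULLs on the f side.
- 7 f row(s) had no a match → kept, a columns NULL.
Total: 0 matched + 12 padded = 12 rows.

12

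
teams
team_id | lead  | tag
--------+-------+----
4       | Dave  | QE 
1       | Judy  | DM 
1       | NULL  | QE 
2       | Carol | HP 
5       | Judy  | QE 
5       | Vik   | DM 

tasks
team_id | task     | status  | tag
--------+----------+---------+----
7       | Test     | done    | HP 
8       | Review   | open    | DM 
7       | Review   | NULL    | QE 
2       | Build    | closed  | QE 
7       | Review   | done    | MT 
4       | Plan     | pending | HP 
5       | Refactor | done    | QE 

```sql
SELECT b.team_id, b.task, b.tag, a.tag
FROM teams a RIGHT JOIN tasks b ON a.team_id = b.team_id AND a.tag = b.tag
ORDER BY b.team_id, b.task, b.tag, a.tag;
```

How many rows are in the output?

RIGHT JOIN keeps every row from `tasks`; unmatched rows get NULL for `teams`'s columns.
Matching on a.team_id = b.team_id AND a.tag = b.tag.
- a (team_id=4, tag=QE) has no partner in b.
- a (team_id=1, tag=DM) has no partner in b.
- a (team_id=1, tag=QE) has no partner in b.
- a (team_id=2, tag=HP) has no partner in b.
- a (team_id=5, tag=QE) pairs with 1 row(s) of b.
- a (team_id=5, tag=DM) has no partner in b.
- plus 6 unmatched b row(s), each kept with NULL a columns.
Total: 1 matched + 6 padded = 7 rows.

7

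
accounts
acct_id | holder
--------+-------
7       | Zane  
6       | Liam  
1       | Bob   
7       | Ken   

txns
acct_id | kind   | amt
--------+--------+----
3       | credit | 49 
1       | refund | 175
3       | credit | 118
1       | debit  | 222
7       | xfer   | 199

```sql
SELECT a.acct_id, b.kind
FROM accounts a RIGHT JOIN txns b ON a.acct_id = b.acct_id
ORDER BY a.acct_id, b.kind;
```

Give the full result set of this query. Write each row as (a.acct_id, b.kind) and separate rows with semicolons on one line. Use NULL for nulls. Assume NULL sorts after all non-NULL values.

(1, debit); (1, refund); (7, xfer); (7, xfer); (NULL, credit); (NULL, credit)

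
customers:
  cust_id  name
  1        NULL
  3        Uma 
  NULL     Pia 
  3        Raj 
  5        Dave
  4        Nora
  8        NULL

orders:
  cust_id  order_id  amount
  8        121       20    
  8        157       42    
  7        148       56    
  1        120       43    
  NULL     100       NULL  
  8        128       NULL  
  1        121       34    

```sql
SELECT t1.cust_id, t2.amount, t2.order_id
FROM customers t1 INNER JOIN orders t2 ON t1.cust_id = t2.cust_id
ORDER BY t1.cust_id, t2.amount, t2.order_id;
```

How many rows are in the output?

INNER JOIN keeps only pairs where the ON condition holds.
Matching on t1.cust_id = t2.cust_id. A NULL in a compared column never satisfies the condition.
Matched pairs: 5.
Total: 5 rows.

5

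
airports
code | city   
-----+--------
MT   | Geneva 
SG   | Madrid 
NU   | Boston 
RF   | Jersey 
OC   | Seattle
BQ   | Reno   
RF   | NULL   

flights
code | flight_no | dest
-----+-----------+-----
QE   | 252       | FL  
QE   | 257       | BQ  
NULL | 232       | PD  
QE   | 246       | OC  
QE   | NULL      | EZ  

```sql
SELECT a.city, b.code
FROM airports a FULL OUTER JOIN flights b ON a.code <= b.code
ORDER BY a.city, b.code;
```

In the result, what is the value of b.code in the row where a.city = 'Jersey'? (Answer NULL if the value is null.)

FULL OUTER JOIN keeps every row from both sides; unmatched rows get NULL for the other side's columns.
Matching on a.code <= b.code. A NULL in a compared column never satisfies the condition.
Matched pairs: 16; unmatched a rows kept: 3; unmatched b rows kept: 1.

NULL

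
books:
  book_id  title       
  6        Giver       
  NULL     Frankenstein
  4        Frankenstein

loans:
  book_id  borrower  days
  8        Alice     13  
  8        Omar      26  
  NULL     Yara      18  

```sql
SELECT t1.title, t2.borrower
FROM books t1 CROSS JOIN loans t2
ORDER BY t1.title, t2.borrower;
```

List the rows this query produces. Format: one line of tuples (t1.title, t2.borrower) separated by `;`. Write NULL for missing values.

(Frankenstein, Alice); (Frankenstein, Alice); (Frankenstein, Omar); (Frankenstein, Omar); (Frankenstein, Yara); (Frankenstein, Yara); (Giver, Alice); (Giver, Omar); (Giver, Yara)

CROSS JOIN pairs every row of `books` with every row of `loans`: 3 × 3 = 9 rows.
After projecting and ordering:
t1.title | t2.borrower
Frankenstein | Alice
Frankenstein | Alice
Frankenstein | Omar
Frankenstein | Omar
Frankenstein | Yara
Frankenstein | Yara
Giver | Alice
Giver | Omar
Giver | Yara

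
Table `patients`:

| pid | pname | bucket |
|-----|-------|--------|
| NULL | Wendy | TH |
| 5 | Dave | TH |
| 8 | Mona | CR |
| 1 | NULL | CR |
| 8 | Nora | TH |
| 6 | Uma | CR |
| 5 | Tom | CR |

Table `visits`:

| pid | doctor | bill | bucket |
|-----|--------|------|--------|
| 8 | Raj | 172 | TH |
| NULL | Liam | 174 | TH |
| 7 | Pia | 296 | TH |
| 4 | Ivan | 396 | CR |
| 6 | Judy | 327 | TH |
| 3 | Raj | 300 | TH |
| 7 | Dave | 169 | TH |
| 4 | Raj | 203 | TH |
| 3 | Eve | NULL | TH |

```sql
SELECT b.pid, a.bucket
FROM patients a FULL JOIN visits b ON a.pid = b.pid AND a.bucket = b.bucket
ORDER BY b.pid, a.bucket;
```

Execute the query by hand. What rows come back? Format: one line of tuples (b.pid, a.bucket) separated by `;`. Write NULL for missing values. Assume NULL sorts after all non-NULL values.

FULL OUTER JOIN keeps every row from both sides; unmatched rows get NULL for the other side's columns.
Matching on a.pid = b.pid AND a.bucket = b.bucket. A NULL in a compared column never satisfies the condition.
- a[0] pid=NULL, bucket=TH → no match; kept with NULLs on the b side.
- a[1] pid=5, bucket=TH → no match; kept with NULLs on the b side.
- a[2] pid=8, bucket=CR → no match; kept with NULLs on the b side.
- a[3] pid=1, bucket=CR → no match; kept with NULLs on the b side.
- a[4] pid=8, bucket=TH → 1 match(es) in b → 1 row(s).
- a[5] pid=6, bucket=CR → no match; kept with NULLs on the b side.
- a[6] pid=5, bucket=CR → no match; kept with NULLs on the b side.
- plus 8 unmatched b row(s), each kept with NULL a columns.

(3, NULL); (3, NULL); (4, NULL); (4, NULL); (6, NULL); (7, NULL); (7, NULL); (8, TH); (NULL, CR); (NULL, CR); (NULL, CR); (NULL, CR); (NULL, TH); (NULL, TH); (NULL, NULL)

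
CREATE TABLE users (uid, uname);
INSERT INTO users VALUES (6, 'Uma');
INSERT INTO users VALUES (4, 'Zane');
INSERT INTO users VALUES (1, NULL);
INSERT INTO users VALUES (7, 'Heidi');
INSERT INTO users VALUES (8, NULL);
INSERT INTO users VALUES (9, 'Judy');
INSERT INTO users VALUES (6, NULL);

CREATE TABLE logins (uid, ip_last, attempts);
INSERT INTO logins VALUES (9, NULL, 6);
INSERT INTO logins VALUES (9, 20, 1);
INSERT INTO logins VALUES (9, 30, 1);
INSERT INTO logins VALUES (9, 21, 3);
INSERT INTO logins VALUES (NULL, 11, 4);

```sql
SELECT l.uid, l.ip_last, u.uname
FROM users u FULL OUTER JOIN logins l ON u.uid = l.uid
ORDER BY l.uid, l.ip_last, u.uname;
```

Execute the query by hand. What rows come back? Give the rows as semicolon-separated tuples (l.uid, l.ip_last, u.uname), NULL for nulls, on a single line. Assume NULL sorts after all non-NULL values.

FULL OUTER JOIN keeps every row from both sides; unmatched rows get NULL for the other side's columns.
Matching on u.uid = l.uid. A NULL in a compared column never satisfies the condition.
Matched pairs: 4; unmatched u rows kept: 6; unmatched l rows kept: 1.

(9, 20, Judy); (9, 21, Judy); (9, 30, Judy); (9, NULL, Judy); (NULL, 11, NULL); (NULL, NULL, Heidi); (NULL, NULL, Uma); (NULL, NULL, Zane); (NULL, NULL, NULL); (NULL, NULL, NULL); (NULL, NULL, NULL)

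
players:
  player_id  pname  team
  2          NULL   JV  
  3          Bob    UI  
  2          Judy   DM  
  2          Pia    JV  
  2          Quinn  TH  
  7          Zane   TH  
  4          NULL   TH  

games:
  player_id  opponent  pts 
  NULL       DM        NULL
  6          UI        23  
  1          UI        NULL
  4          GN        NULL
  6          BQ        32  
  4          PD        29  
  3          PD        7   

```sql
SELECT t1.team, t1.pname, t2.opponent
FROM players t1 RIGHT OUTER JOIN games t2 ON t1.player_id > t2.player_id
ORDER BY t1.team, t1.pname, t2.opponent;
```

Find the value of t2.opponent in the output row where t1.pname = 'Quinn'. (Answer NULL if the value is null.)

UI

RIGHT JOIN keeps every row from `games`; unmatched rows get NULL for `players`'s columns.
Matching on t1.player_id > t2.player_id. A NULL in a compared column never satisfies the condition.
- t1[0] player_id=2 → 1 match(es) in t2 → 1 row(s).
- t1[1] player_id=3 → 1 match(es) in t2 → 1 row(s).
- t1[2] player_id=2 → 1 match(es) in t2 → 1 row(s).
- t1[3] player_id=2 → 1 match(es) in t2 → 1 row(s).
- t1[4] player_id=2 → 1 match(es) in t2 → 1 row(s).
- t1[5] player_id=7 → 6 match(es) in t2 → 6 row(s).
- t1[6] player_id=4 → 2 match(es) in t2 → 2 row(s).
- plus 1 unmatched t2 row(s), each kept with NULL t1 columns.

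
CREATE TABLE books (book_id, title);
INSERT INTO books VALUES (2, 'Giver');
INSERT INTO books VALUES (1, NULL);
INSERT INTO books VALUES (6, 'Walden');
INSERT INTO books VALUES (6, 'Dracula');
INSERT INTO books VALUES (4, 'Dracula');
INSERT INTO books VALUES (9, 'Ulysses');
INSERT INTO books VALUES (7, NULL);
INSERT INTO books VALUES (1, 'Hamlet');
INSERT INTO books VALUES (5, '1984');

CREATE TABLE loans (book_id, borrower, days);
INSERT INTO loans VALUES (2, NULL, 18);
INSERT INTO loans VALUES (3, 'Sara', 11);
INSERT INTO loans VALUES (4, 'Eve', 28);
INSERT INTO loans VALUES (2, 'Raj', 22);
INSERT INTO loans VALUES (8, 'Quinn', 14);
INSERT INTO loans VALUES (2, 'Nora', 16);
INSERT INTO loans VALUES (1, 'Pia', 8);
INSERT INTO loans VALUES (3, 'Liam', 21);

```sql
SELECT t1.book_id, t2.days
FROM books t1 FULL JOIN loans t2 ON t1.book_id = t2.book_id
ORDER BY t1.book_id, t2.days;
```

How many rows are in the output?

FULL OUTER JOIN keeps every row from both sides; unmatched rows get NULL for the other side's columns.
Matching on t1.book_id = t2.book_id.
Matched pairs: 6; unmatched t1 rows kept: 5; unmatched t2 rows kept: 3.
Total: 6 matched + 8 padded = 14 rows.

14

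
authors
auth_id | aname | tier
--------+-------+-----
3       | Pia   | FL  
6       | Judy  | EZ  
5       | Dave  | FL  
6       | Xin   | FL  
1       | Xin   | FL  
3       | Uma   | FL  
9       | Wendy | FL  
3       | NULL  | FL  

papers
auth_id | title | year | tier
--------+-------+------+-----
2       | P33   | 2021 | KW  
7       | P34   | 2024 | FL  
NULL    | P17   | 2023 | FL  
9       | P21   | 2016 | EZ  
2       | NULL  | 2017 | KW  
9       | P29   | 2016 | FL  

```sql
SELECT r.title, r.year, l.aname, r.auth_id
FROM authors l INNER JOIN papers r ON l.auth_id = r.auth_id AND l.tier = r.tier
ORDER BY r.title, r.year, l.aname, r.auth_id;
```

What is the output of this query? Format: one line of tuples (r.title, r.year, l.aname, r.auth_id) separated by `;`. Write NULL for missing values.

(P29, 2016, Wendy, 9)

INNER JOIN keeps only pairs where the ON condition holds.
Matching on l.auth_id = r.auth_id AND l.tier = r.tier. A NULL in a compared column never satisfies the condition.
- auth_id=3, tier=FL: no matching r row, dropped.
- auth_id=6, tier=EZ: no matching r row, dropped.
- auth_id=5, tier=FL: no matching r row, dropped.
- auth_id=6, tier=FL: no matching r row, dropped.
- auth_id=1, tier=FL: no matching r row, dropped.
- auth_id=3, tier=FL: no matching r row, dropped.
- auth_id=9, tier=FL: 1 matching r row(s), so 1 row(s) emitted.
- auth_id=3, tier=FL: no matching r row, dropped.
After projecting and ordering:
r.title | r.year | l.aname | r.auth_id
P29 | 2016 | Wendy | 9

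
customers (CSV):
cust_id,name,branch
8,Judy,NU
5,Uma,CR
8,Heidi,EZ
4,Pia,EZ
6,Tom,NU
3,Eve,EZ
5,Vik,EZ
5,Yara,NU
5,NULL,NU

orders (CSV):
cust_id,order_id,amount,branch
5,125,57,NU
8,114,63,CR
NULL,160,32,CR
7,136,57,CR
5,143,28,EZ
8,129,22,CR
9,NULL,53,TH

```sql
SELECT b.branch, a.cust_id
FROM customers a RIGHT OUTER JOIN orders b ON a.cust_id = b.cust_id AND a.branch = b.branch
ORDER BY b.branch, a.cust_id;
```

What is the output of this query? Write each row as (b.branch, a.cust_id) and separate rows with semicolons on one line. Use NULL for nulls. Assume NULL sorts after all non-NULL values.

(CR, NULL); (CR, NULL); (CR, NULL); (CR, NULL); (EZ, 5); (NU, 5); (NU, 5); (TH, NULL)

RIGHT JOIN keeps every row from `orders`; unmatched rows get NULL for `customers`'s columns.
Matching on a.cust_id = b.cust_id AND a.branch = b.branch. A NULL in a compared column never satisfies the condition.
Matched pairs: 3; unmatched b rows kept: 5.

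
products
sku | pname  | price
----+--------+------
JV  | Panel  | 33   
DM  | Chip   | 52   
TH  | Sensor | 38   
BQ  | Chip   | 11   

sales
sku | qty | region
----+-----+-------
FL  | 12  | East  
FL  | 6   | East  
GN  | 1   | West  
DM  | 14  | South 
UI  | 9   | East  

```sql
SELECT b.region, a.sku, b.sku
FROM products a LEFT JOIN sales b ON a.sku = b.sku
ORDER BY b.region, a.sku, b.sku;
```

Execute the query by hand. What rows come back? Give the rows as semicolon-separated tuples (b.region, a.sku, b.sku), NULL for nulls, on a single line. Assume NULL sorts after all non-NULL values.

(South, DM, DM); (NULL, BQ, NULL); (NULL, JV, NULL); (NULL, TH, NULL)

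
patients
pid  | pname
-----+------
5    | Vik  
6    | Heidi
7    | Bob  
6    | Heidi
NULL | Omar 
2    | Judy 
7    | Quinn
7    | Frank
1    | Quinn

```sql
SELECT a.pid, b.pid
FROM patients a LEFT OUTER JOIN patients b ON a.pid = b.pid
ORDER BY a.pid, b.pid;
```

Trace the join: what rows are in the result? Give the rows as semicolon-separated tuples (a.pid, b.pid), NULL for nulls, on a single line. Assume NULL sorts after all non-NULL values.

LEFT JOIN keeps every row from `patients a`; unmatched rows get NULL for `patients b`'s columns.
Matching on a.pid = b.pid. A NULL in a compared column never satisfies the condition.
Matched pairs: 16; unmatched a rows kept: 1.

(1, 1); (2, 2); (5, 5); (6, 6); (6, 6); (6, 6); (6, 6); (7, 7); (7, 7); (7, 7); (7, 7); (7, 7); (7, 7); (7, 7); (7, 7); (7, 7); (NULL, NULL)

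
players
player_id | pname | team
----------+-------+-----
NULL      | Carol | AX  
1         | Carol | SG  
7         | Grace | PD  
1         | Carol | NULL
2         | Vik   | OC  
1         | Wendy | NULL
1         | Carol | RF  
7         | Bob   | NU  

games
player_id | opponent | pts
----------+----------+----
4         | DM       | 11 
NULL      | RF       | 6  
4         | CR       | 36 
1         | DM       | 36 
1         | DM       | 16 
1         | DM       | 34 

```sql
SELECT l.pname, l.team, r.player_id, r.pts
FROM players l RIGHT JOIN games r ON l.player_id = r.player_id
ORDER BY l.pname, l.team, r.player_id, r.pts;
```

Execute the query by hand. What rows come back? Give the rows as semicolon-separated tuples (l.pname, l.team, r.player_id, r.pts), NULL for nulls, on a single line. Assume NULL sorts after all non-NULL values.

(Carol, RF, 1, 16); (Carol, RF, 1, 34); (Carol, RF, 1, 36); (Carol, SG, 1, 16); (Carol, SG, 1, 34); (Carol, SG, 1, 36); (Carol, NULL, 1, 16); (Carol, NULL, 1, 34); (Carol, NULL, 1, 36); (Wendy, NULL, 1, 16); (Wendy, NULL, 1, 34); (Wendy, NULL, 1, 36); (NULL, NULL, 4, 11); (NULL, NULL, 4, 36); (NULL, NULL, NULL, 6)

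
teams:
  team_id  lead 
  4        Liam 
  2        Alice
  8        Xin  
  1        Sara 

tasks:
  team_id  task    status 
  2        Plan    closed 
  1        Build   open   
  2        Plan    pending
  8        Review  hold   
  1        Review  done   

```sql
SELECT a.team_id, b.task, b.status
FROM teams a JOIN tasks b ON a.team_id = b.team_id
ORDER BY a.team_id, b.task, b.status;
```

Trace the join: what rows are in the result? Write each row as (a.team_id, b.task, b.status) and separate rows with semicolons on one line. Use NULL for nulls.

(1, Build, open); (1, Review, done); (2, Plan, closed); (2, Plan, pending); (8, Review, hold)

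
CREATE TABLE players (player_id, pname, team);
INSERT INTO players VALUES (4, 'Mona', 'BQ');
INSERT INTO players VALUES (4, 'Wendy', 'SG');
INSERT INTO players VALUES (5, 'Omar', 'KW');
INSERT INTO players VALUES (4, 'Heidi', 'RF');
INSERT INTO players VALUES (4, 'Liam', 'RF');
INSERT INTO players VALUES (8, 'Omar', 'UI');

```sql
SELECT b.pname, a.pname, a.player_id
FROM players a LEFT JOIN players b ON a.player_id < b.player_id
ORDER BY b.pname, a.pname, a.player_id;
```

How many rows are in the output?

LEFT JOIN keeps every row from `players a`; unmatched rows get NULL for `players b`'s columns.
Matching on a.player_id < b.player_id.
- a[0] player_id=4 → 2 match(es) in b → 2 row(s).
- a[1] player_id=4 → 2 match(es) in b → 2 row(s).
- a[2] player_id=5 → 1 match(es) in b → 1 row(s).
- a[3] player_id=4 → 2 match(es) in b → 2 row(s).
- a[4] player_id=4 → 2 match(es) in b → 2 row(s).
- a[5] player_id=8 → no match; kept with NULLs on the b side.
Total: 9 matched + 1 padded = 10 rows.

10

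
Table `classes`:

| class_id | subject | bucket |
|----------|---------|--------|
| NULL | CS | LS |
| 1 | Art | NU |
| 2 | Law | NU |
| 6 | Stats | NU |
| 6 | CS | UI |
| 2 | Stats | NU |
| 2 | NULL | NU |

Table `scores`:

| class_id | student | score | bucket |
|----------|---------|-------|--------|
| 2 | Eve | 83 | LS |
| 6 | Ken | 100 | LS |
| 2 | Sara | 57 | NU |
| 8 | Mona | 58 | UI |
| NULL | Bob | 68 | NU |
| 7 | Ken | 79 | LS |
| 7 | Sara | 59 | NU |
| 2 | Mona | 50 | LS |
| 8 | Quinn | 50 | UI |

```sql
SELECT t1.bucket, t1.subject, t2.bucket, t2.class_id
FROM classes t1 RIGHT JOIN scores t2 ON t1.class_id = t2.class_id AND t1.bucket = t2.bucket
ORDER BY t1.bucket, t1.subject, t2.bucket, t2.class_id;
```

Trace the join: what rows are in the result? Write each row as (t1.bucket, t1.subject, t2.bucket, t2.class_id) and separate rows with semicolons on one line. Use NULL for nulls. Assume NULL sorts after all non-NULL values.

RIGHT JOIN keeps every row from `scores`; unmatched rows get NULL for `classes`'s columns.
Matching on t1.class_id = t2.class_id AND t1.bucket = t2.bucket. A NULL in a compared column never satisfies the condition.
Matched pairs: 3; unmatched t2 rows kept: 8.

(NU, Law, NU, 2); (NU, Stats, NU, 2); (NU, NULL, NU, 2); (NULL, NULL, LS, 2); (NULL, NULL, LS, 2); (NULL, NULL, LS, 6); (NULL, NULL, LS, 7); (NULL, NULL, NU, 7); (NULL, NULL, NU, NULL); (NULL, NULL, UI, 8); (NULL, NULL, UI, 8)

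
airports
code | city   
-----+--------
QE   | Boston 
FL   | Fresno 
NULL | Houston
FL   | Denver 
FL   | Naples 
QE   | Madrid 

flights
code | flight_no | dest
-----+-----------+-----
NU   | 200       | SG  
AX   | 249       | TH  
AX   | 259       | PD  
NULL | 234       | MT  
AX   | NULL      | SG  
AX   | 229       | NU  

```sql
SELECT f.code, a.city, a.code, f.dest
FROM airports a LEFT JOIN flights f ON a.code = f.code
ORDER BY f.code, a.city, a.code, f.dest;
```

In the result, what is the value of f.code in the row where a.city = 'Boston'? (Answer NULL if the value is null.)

NULL

LEFT JOIN keeps every row from `airports`; unmatched rows get NULL for `flights`'s columns.
Matching on a.code = f.code. A NULL in a compared column never satisfies the condition.
- a (code=QE) has no partner → padded with NULL.
- a (code=FL) has no partner → padded with NULL.
- a (code=NULL) has no partner → padded with NULL.
- a (code=FL) has no partner → padded with NULL.
- a (code=FL) has no partner → padded with NULL.
- a (code=QE) has no partner → padded with NULL.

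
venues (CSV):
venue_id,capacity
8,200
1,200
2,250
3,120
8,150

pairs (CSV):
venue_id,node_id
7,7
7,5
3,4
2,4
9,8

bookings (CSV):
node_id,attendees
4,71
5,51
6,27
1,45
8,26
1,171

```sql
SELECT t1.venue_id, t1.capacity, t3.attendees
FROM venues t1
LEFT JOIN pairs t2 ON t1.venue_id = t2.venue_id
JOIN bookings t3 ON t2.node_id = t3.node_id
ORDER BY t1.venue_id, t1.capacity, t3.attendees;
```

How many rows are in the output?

Joins associate left-to-right: venues LEFT JOIN pairs on venue_id gives 5 intermediate row(s).
Then INNER JOIN `bookings t3` on node_id: keep only rows whose t2.node_id appears in t3.
Result: 2 row(s).

2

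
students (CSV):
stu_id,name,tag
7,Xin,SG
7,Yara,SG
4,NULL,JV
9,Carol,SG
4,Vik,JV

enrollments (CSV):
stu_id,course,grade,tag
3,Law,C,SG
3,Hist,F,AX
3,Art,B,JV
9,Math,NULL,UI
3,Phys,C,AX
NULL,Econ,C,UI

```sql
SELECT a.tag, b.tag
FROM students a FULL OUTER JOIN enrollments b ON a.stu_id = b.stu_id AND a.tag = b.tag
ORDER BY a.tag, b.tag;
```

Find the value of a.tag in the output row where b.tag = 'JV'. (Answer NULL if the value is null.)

NULL

FULL OUTER JOIN keeps every row from both sides; unmatched rows get NULL for the other side's columns.
Matching on a.stu_id = b.stu_id AND a.tag = b.tag. A NULL in a compared column never satisfies the condition.
- a[0] stu_id=7, tag=SG → no match; kept with NULLs on the b side.
- a[1] stu_id=7, tag=SG → no match; kept with NULLs on the b side.
- a[2] stu_id=4, tag=JV → no match; kept with NULLs on the b side.
- a[3] stu_id=9, tag=SG → no match; kept with NULLs on the b side.
- a[4] stu_id=4, tag=JV → no match; kept with NULLs on the b side.
- plus 6 unmatched b row(s), each kept with NULL a columns.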